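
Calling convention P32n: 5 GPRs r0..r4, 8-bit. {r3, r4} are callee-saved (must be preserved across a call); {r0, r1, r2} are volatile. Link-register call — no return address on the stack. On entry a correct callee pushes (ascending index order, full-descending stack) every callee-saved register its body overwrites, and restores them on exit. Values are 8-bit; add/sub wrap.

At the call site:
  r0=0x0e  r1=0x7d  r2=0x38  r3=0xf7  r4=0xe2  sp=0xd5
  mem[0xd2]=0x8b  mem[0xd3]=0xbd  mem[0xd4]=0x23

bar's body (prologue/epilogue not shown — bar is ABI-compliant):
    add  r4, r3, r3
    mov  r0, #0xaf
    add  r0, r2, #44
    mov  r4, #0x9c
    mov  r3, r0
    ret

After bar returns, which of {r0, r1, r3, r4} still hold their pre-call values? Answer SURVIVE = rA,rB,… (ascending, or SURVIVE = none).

SURVIVE = r1,r3,r4

prologue: push r3 → mem[0xd4]=0xf7, sp=0xd4
prologue: push r4 → mem[0xd3]=0xe2, sp=0xd3
body[0] add  r4, r3, r3 → r4=0xee
body[1] mov  r0, #0xaf → r0=0xaf
body[2] add  r0, r2, #44 → r0=0x64
body[3] mov  r4, #0x9c → r4=0x9c
body[4] mov  r3, r0 → r3=0x64
epilogue: pop r4=0xe2, sp=0xd4
epilogue: pop r3=0xf7, sp=0xd5
r0: caller-saved, written=True
r1: caller-saved, written=False
r3: callee-saved, written=True
r4: callee-saved, written=True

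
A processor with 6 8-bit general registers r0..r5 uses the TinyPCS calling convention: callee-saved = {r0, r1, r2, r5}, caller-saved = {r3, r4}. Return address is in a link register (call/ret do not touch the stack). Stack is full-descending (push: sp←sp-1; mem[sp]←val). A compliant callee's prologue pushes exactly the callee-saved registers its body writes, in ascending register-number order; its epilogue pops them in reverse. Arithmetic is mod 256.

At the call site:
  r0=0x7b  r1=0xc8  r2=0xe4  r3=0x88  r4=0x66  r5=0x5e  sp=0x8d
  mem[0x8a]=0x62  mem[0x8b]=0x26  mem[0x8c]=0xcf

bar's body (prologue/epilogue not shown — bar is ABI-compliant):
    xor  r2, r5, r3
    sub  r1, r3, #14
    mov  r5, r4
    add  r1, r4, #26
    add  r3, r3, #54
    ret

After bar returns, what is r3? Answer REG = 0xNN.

prologue: push r1 -> mem[0x8c]=0xc8, sp=0x8c
prologue: push r2 -> mem[0x8b]=0xe4, sp=0x8b
prologue: push r5 -> mem[0x8a]=0x5e, sp=0x8a
body[0] xor  r2, r5, r3 -> r2=0xd6
body[1] sub  r1, r3, #14 -> r1=0x7a
body[2] mov  r5, r4 -> r5=0x66
body[3] add  r1, r4, #26 -> r1=0x80
body[4] add  r3, r3, #54 -> r3=0xbe
epilogue: pop r5=0x5e, sp=0x8b
epilogue: pop r2=0xe4, sp=0x8c
epilogue: pop r1=0xc8, sp=0x8d
r3 is caller-saved -> body value

REG = 0xbe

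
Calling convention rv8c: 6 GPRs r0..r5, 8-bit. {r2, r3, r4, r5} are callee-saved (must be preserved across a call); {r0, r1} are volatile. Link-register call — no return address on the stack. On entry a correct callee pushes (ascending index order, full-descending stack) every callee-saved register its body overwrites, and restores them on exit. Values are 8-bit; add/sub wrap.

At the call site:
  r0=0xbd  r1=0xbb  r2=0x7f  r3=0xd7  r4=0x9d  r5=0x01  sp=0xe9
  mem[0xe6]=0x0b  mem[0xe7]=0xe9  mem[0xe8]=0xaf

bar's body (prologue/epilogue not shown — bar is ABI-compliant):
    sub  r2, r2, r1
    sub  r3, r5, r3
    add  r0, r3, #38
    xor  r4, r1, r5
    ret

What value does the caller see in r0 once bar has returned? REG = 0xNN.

REG = 0x50

prologue: push r2 -> mem[0xe8]=0x7f, sp=0xe8
prologue: push r3 -> mem[0xe7]=0xd7, sp=0xe7
prologue: push r4 -> mem[0xe6]=0x9d, sp=0xe6
body[0] sub  r2, r2, r1 -> r2=0xc4
body[1] sub  r3, r5, r3 -> r3=0x2a
body[2] add  r0, r3, #38 -> r0=0x50
body[3] xor  r4, r1, r5 -> r4=0xba
epilogue: pop r4=0x9d, sp=0xe7
epilogue: pop r3=0xd7, sp=0xe8
epilogue: pop r2=0x7f, sp=0xe9
r0 is caller-saved -> body value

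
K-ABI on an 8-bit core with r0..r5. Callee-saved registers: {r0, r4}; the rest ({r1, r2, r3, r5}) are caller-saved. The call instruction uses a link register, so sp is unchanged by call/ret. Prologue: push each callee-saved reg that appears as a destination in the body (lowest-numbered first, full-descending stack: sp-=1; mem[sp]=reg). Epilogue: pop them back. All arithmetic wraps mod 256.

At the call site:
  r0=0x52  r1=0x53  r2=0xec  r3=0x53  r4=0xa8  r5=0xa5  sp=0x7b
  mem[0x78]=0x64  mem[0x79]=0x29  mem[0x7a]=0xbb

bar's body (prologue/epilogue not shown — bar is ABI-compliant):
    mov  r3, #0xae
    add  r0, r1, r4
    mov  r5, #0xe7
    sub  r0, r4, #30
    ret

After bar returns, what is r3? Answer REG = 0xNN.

REG = 0xae

prologue: push r0 -> mem[0x7a]=0x52, sp=0x7a
body[0] mov  r3, #0xae -> r3=0xae
body[1] add  r0, r1, r4 -> r0=0xfb
body[2] mov  r5, #0xe7 -> r5=0xe7
body[3] sub  r0, r4, #30 -> r0=0x8a
epilogue: pop r0=0x52, sp=0x7b
r3 is caller-saved -> body value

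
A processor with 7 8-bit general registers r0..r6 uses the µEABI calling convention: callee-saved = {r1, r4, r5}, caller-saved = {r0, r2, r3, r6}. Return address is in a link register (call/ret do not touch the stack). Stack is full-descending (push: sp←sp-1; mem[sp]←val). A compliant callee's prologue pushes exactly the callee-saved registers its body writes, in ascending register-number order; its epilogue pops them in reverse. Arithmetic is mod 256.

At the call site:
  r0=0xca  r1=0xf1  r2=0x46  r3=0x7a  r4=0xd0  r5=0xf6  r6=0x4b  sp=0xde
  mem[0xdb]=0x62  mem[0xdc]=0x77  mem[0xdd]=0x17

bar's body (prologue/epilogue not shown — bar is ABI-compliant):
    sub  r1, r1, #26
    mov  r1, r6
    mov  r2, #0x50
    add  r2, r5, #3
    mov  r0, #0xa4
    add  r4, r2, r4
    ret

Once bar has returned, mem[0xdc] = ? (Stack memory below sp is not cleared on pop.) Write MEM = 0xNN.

prologue: push r1 -> mem[0xdd]=0xf1, sp=0xdd
prologue: push r4 -> mem[0xdc]=0xd0, sp=0xdc
body[0] sub  r1, r1, #26 -> r1=0xd7
body[1] mov  r1, r6 -> r1=0x4b
body[2] mov  r2, #0x50 -> r2=0x50
body[3] add  r2, r5, #3 -> r2=0xf9
body[4] mov  r0, #0xa4 -> r0=0xa4
body[5] add  r4, r2, r4 -> r4=0xc9
epilogue: pop r4=0xd0, sp=0xdd
epilogue: pop r1=0xf1, sp=0xde
prologue pushed ['r1', 'r4'] at ['0xdd', '0xdc']

MEM = 0xd0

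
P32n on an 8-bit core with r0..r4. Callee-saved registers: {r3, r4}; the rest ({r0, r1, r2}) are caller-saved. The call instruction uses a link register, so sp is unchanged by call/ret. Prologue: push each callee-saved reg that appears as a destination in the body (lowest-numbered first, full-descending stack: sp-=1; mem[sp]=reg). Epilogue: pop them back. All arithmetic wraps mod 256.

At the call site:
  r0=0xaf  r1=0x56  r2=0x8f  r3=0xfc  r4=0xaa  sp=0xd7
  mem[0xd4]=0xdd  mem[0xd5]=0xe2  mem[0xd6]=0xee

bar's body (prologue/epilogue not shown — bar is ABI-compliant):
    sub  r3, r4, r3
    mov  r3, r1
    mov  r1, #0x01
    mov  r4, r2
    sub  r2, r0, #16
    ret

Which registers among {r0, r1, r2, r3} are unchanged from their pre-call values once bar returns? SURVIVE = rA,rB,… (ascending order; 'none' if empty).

SURVIVE = r0,r3

prologue: push r3 -> mem[0xd6]=0xfc, sp=0xd6
prologue: push r4 -> mem[0xd5]=0xaa, sp=0xd5
body[0] sub  r3, r4, r3 -> r3=0xae
body[1] mov  r3, r1 -> r3=0x56
body[2] mov  r1, #0x01 -> r1=0x01
body[3] mov  r4, r2 -> r4=0x8f
body[4] sub  r2, r0, #16 -> r2=0x9f
epilogue: pop r4=0xaa, sp=0xd6
epilogue: pop r3=0xfc, sp=0xd7
r0: caller-saved, written=False
r1: caller-saved, written=True
r2: caller-saved, written=True
r3: callee-saved, written=True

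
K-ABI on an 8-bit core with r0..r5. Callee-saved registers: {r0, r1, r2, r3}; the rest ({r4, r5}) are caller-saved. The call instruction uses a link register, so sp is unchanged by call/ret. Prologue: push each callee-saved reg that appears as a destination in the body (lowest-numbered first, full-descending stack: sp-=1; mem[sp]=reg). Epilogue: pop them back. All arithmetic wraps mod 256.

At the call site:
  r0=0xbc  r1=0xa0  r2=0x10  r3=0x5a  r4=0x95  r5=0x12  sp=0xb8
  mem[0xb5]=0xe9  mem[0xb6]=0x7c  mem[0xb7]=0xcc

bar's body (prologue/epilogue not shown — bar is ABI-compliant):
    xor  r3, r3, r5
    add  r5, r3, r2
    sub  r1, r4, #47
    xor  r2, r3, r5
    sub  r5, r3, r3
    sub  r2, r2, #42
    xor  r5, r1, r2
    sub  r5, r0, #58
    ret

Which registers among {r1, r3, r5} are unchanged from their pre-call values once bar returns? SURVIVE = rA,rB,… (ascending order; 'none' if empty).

prologue: push r1 → mem[0xb7]=0xa0, sp=0xb7
prologue: push r2 → mem[0xb6]=0x10, sp=0xb6
prologue: push r3 → mem[0xb5]=0x5a, sp=0xb5
body[0] xor  r3, r3, r5 → r3=0x48
body[1] add  r5, r3, r2 → r5=0x58
body[2] sub  r1, r4, #47 → r1=0x66
body[3] xor  r2, r3, r5 → r2=0x10
body[4] sub  r5, r3, r3 → r5=0x00
body[5] sub  r2, r2, #42 → r2=0xe6
body[6] xor  r5, r1, r2 → r5=0x80
body[7] sub  r5, r0, #58 → r5=0x82
epilogue: pop r3=0x5a, sp=0xb6
epilogue: pop r2=0x10, sp=0xb7
epilogue: pop r1=0xa0, sp=0xb8
r1: callee-saved, written=True
r3: callee-saved, written=True
r5: caller-saved, written=True

SURVIVE = r1,r3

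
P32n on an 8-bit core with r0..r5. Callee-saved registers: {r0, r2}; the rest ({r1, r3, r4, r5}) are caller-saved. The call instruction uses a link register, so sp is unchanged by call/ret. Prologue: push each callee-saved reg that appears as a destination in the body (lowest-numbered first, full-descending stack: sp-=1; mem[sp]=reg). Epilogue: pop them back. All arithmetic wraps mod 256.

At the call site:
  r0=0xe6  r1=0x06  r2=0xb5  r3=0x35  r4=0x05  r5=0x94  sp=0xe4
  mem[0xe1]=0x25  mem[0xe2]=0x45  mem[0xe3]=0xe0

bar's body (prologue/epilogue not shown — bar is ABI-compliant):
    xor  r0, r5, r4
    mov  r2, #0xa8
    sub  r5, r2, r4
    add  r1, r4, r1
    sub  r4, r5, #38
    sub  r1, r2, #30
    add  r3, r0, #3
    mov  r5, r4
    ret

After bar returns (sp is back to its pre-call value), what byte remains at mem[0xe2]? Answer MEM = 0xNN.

prologue: push r0 -> mem[0xe3]=0xe6, sp=0xe3
prologue: push r2 -> mem[0xe2]=0xb5, sp=0xe2
body[0] xor  r0, r5, r4 -> r0=0x91
body[1] mov  r2, #0xa8 -> r2=0xa8
body[2] sub  r5, r2, r4 -> r5=0xa3
body[3] add  r1, r4, r1 -> r1=0x0b
body[4] sub  r4, r5, #38 -> r4=0x7d
body[5] sub  r1, r2, #30 -> r1=0x8a
body[6] add  r3, r0, #3 -> r3=0x94
body[7] mov  r5, r4 -> r5=0x7d
epilogue: pop r2=0xb5, sp=0xe3
epilogue: pop r0=0xe6, sp=0xe4
prologue pushed ['r0', 'r2'] at ['0xe3', '0xe2']

MEM = 0xb5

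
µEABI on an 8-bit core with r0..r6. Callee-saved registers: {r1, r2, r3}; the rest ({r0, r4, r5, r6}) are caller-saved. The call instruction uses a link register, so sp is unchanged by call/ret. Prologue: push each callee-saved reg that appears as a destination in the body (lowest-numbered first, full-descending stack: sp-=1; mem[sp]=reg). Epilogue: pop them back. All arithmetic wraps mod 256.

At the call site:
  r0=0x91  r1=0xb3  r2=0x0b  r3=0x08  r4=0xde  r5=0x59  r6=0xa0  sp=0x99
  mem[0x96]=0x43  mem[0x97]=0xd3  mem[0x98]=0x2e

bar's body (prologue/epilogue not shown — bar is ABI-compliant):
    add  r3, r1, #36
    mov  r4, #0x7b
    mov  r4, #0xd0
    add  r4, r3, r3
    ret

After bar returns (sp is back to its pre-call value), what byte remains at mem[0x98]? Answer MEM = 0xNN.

prologue: push r3 → mem[0x98]=0x08, sp=0x98
body[0] add  r3, r1, #36 → r3=0xd7
body[1] mov  r4, #0x7b → r4=0x7b
body[2] mov  r4, #0xd0 → r4=0xd0
body[3] add  r4, r3, r3 → r4=0xae
epilogue: pop r3=0x08, sp=0x99
prologue pushed ['r3'] at ['0x98']

MEM = 0x08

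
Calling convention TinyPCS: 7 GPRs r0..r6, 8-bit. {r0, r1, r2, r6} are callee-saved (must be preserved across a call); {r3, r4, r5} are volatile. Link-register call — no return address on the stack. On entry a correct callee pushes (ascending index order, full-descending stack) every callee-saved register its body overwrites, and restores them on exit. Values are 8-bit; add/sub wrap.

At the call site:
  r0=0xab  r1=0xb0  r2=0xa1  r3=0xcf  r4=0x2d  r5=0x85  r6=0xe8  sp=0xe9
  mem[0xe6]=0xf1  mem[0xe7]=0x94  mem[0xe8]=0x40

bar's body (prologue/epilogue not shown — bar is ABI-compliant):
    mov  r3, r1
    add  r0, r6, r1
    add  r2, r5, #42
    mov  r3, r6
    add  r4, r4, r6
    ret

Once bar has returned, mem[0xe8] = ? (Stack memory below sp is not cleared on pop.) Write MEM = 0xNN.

MEM = 0xab

prologue: push r0 -> mem[0xe8]=0xab, sp=0xe8
prologue: push r2 -> mem[0xe7]=0xa1, sp=0xe7
body[0] mov  r3, r1 -> r3=0xb0
body[1] add  r0, r6, r1 -> r0=0x98
body[2] add  r2, r5, #42 -> r2=0xaf
body[3] mov  r3, r6 -> r3=0xe8
body[4] add  r4, r4, r6 -> r4=0x15
epilogue: pop r2=0xa1, sp=0xe8
epilogue: pop r0=0xab, sp=0xe9
prologue pushed ['r0', 'r2'] at ['0xe8', '0xe7']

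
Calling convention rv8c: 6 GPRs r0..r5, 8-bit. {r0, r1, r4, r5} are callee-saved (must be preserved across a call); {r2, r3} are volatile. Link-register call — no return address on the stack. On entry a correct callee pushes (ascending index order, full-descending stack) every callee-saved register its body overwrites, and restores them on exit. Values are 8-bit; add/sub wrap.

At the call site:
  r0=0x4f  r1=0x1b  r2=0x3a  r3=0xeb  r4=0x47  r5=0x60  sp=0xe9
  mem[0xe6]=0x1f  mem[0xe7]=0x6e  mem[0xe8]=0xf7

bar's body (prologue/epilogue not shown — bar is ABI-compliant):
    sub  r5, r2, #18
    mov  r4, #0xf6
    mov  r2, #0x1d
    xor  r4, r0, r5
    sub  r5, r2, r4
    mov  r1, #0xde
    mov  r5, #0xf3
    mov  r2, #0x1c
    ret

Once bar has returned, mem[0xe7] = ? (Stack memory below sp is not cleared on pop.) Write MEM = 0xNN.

MEM = 0x47

prologue: push r1 → mem[0xe8]=0x1b, sp=0xe8
prologue: push r4 → mem[0xe7]=0x47, sp=0xe7
prologue: push r5 → mem[0xe6]=0x60, sp=0xe6
body[0] sub  r5, r2, #18 → r5=0x28
body[1] mov  r4, #0xf6 → r4=0xf6
body[2] mov  r2, #0x1d → r2=0x1d
body[3] xor  r4, r0, r5 → r4=0x67
body[4] sub  r5, r2, r4 → r5=0xb6
body[5] mov  r1, #0xde → r1=0xde
body[6] mov  r5, #0xf3 → r5=0xf3
body[7] mov  r2, #0x1c → r2=0x1c
epilogue: pop r5=0x60, sp=0xe7
epilogue: pop r4=0x47, sp=0xe8
epilogue: pop r1=0x1b, sp=0xe9
prologue pushed ['r1', 'r4', 'r5'] at ['0xe8', '0xe7', '0xe6']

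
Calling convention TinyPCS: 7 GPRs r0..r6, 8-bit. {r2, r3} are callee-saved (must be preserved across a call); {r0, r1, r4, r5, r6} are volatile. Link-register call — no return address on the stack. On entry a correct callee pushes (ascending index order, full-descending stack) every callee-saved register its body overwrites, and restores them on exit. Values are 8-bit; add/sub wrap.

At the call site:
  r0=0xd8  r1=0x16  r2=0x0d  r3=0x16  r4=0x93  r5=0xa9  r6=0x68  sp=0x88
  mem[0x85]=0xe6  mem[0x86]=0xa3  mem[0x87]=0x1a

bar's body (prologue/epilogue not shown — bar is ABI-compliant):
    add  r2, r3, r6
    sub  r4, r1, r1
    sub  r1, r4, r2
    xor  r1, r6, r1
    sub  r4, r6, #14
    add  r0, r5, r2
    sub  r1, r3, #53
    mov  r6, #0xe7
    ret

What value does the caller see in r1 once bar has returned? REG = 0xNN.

prologue: push r2 -> mem[0x87]=0x0d, sp=0x87
body[0] add  r2, r3, r6 -> r2=0x7e
body[1] sub  r4, r1, r1 -> r4=0x00
body[2] sub  r1, r4, r2 -> r1=0x82
body[3] xor  r1, r6, r1 -> r1=0xea
body[4] sub  r4, r6, #14 -> r4=0x5a
body[5] add  r0, r5, r2 -> r0=0x27
body[6] sub  r1, r3, #53 -> r1=0xe1
body[7] mov  r6, #0xe7 -> r6=0xe7
epilogue: pop r2=0x0d, sp=0x88
r1 is caller-saved -> body value

REG = 0xe1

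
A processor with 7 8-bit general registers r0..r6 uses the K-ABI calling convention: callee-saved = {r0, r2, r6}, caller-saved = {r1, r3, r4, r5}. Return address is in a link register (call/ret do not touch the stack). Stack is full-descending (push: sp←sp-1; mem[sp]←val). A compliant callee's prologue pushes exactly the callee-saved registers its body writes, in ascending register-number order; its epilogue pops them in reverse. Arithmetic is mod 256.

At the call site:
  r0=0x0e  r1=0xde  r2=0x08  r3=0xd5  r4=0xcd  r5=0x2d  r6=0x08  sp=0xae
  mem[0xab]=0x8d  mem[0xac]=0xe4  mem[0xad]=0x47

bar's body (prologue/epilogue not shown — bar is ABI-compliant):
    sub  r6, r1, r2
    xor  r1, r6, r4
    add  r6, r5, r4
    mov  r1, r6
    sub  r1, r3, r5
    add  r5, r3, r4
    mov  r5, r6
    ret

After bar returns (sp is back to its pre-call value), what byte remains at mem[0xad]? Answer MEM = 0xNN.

MEM = 0x08

prologue: push r6 → mem[0xad]=0x08, sp=0xad
body[0] sub  r6, r1, r2 → r6=0xd6
body[1] xor  r1, r6, r4 → r1=0x1b
body[2] add  r6, r5, r4 → r6=0xfa
body[3] mov  r1, r6 → r1=0xfa
body[4] sub  r1, r3, r5 → r1=0xa8
body[5] add  r5, r3, r4 → r5=0xa2
body[6] mov  r5, r6 → r5=0xfa
epilogue: pop r6=0x08, sp=0xae
prologue pushed ['r6'] at ['0xad']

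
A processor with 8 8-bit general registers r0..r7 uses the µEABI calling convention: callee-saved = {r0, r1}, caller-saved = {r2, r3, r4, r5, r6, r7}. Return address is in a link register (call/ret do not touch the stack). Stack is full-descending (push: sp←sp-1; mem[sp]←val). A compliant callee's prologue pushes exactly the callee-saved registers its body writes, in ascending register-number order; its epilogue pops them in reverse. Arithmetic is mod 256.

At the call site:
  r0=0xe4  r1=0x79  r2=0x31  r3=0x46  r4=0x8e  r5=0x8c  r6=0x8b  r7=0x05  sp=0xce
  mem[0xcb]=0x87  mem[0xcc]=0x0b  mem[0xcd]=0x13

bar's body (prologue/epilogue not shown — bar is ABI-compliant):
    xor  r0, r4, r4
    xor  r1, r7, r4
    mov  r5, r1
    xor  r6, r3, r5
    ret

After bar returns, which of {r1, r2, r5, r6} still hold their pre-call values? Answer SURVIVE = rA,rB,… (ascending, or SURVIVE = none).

prologue: push r0 -> mem[0xcd]=0xe4, sp=0xcd
prologue: push r1 -> mem[0xcc]=0x79, sp=0xcc
body[0] xor  r0, r4, r4 -> r0=0x00
body[1] xor  r1, r7, r4 -> r1=0x8b
body[2] mov  r5, r1 -> r5=0x8b
body[3] xor  r6, r3, r5 -> r6=0xcd
epilogue: pop r1=0x79, sp=0xcd
epilogue: pop r0=0xe4, sp=0xce
r1: callee-saved, written=True
r2: caller-saved, written=False
r5: caller-saved, written=True
r6: caller-saved, written=True

SURVIVE = r1,r2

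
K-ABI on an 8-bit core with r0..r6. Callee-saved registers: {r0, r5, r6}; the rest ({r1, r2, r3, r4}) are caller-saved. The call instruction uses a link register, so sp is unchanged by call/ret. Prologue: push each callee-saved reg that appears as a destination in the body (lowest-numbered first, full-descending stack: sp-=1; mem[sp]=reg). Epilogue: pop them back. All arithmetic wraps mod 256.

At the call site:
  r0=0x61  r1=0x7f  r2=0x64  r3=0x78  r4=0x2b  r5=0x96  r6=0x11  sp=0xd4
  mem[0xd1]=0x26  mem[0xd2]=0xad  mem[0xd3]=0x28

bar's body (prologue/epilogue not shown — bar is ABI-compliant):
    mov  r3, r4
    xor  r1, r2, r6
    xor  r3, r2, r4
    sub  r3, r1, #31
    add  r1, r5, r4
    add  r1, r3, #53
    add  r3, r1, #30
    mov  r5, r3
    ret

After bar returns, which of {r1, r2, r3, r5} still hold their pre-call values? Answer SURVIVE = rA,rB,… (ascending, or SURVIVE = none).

SURVIVE = r2,r5

prologue: push r5 -> mem[0xd3]=0x96, sp=0xd3
body[0] mov  r3, r4 -> r3=0x2b
body[1] xor  r1, r2, r6 -> r1=0x75
body[2] xor  r3, r2, r4 -> r3=0x4f
body[3] sub  r3, r1, #31 -> r3=0x56
body[4] add  r1, r5, r4 -> r1=0xc1
body[5] add  r1, r3, #53 -> r1=0x8b
body[6] add  r3, r1, #30 -> r3=0xa9
body[7] mov  r5, r3 -> r5=0xa9
epilogue: pop r5=0x96, sp=0xd4
r1: caller-saved, written=True
r2: caller-saved, written=False
r3: caller-saved, written=True
r5: callee-saved, written=True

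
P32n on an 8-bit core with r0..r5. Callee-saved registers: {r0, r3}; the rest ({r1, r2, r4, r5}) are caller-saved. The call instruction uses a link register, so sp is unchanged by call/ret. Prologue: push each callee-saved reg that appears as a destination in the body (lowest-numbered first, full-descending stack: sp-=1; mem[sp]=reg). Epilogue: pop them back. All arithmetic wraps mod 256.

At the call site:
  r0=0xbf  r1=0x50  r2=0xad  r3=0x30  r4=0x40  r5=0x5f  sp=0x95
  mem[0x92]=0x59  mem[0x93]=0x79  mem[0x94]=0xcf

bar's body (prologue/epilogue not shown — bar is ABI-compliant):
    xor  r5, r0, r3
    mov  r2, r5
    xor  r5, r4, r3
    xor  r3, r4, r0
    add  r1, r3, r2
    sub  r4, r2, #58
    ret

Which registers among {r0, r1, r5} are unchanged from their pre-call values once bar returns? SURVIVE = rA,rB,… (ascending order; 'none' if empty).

SURVIVE = r0

prologue: push r3 -> mem[0x94]=0x30, sp=0x94
body[0] xor  r5, r0, r3 -> r5=0x8f
body[1] mov  r2, r5 -> r2=0x8f
body[2] xor  r5, r4, r3 -> r5=0x70
body[3] xor  r3, r4, r0 -> r3=0xff
body[4] add  r1, r3, r2 -> r1=0x8e
body[5] sub  r4, r2, #58 -> r4=0x55
epilogue: pop r3=0x30, sp=0x95
r0: callee-saved, written=False
r1: caller-saved, written=True
r5: caller-saved, written=True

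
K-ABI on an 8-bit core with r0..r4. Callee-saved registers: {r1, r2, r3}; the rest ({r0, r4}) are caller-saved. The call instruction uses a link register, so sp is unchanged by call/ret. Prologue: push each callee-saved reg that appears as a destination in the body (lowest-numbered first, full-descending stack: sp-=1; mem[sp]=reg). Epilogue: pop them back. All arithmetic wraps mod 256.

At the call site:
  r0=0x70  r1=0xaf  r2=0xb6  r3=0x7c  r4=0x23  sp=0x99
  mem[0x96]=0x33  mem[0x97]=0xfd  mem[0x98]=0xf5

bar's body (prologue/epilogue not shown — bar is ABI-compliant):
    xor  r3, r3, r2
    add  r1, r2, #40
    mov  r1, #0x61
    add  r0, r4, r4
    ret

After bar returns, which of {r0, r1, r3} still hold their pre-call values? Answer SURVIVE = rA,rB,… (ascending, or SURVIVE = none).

prologue: push r1 → mem[0x98]=0xaf, sp=0x98
prologue: push r3 → mem[0x97]=0x7c, sp=0x97
body[0] xor  r3, r3, r2 → r3=0xca
body[1] add  r1, r2, #40 → r1=0xde
body[2] mov  r1, #0x61 → r1=0x61
body[3] add  r0, r4, r4 → r0=0x46
epilogue: pop r3=0x7c, sp=0x98
epilogue: pop r1=0xaf, sp=0x99
r0: caller-saved, written=True
r1: callee-saved, written=True
r3: callee-saved, written=True

SURVIVE = r1,r3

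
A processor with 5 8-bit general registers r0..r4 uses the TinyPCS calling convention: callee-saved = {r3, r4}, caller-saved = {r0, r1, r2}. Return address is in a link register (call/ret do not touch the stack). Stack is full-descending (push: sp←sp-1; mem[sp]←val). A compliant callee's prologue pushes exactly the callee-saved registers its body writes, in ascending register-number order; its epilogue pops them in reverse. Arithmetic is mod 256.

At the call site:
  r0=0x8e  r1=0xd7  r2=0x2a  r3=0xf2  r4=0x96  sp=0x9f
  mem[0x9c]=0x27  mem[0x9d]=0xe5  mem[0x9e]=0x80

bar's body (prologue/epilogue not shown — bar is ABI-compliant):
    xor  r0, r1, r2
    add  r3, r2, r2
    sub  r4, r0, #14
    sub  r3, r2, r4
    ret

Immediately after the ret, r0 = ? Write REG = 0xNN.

REG = 0xfd

prologue: push r3 -> mem[0x9e]=0xf2, sp=0x9e
prologue: push r4 -> mem[0x9d]=0x96, sp=0x9d
body[0] xor  r0, r1, r2 -> r0=0xfd
body[1] add  r3, r2, r2 -> r3=0x54
body[2] sub  r4, r0, #14 -> r4=0xef
body[3] sub  r3, r2, r4 -> r3=0x3b
epilogue: pop r4=0x96, sp=0x9e
epilogue: pop r3=0xf2, sp=0x9f
r0 is caller-saved -> body value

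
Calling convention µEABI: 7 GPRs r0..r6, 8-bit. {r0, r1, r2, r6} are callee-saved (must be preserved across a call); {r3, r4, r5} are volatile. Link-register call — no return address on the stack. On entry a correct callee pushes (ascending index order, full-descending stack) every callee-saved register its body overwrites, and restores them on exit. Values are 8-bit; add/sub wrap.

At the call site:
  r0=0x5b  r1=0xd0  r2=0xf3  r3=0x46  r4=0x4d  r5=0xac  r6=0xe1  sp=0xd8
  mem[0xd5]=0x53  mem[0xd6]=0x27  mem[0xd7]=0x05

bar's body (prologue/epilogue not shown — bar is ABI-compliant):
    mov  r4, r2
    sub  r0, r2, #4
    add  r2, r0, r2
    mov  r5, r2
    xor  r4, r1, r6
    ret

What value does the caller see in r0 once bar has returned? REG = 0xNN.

prologue: push r0 → mem[0xd7]=0x5b, sp=0xd7
prologue: push r2 → mem[0xd6]=0xf3, sp=0xd6
body[0] mov  r4, r2 → r4=0xf3
body[1] sub  r0, r2, #4 → r0=0xef
body[2] add  r2, r0, r2 → r2=0xe2
body[3] mov  r5, r2 → r5=0xe2
body[4] xor  r4, r1, r6 → r4=0x31
epilogue: pop r2=0xf3, sp=0xd7
epilogue: pop r0=0x5b, sp=0xd8
r0 is callee-saved → restored

REG = 0x5b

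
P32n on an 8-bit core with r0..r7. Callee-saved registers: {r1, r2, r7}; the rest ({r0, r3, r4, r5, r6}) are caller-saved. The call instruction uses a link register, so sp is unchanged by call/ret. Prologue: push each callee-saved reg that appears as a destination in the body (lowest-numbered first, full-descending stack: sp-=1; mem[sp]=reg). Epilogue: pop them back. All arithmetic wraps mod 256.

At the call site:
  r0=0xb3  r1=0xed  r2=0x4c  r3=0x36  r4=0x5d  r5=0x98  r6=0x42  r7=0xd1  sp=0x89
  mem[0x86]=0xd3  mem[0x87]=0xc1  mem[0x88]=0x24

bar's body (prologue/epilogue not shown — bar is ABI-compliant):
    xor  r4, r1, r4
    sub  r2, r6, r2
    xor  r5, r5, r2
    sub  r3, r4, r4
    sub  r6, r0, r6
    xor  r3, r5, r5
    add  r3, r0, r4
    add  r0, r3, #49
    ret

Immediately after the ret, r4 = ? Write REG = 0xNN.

REG = 0xb0

prologue: push r2 -> mem[0x88]=0x4c, sp=0x88
body[0] xor  r4, r1, r4 -> r4=0xb0
body[1] sub  r2, r6, r2 -> r2=0xf6
body[2] xor  r5, r5, r2 -> r5=0x6e
body[3] sub  r3, r4, r4 -> r3=0x00
body[4] sub  r6, r0, r6 -> r6=0x71
body[5] xor  r3, r5, r5 -> r3=0x00
body[6] add  r3, r0, r4 -> r3=0x63
body[7] add  r0, r3, #49 -> r0=0x94
epilogue: pop r2=0x4c, sp=0x89
r4 is caller-saved -> body value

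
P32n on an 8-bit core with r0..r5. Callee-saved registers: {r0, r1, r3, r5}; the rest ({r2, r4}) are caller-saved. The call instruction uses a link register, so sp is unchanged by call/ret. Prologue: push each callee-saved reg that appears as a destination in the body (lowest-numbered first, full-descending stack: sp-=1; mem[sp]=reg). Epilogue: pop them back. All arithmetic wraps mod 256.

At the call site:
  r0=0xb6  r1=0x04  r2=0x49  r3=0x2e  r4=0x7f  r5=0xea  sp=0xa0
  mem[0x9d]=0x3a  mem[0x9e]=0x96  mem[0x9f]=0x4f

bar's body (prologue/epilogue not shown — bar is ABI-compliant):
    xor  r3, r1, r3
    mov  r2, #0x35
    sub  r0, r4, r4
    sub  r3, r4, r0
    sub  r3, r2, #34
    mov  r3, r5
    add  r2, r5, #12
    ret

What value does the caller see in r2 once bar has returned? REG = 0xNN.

prologue: push r0 → mem[0x9f]=0xb6, sp=0x9f
prologue: push r3 → mem[0x9e]=0x2e, sp=0x9e
body[0] xor  r3, r1, r3 → r3=0x2a
body[1] mov  r2, #0x35 → r2=0x35
body[2] sub  r0, r4, r4 → r0=0x00
body[3] sub  r3, r4, r0 → r3=0x7f
body[4] sub  r3, r2, #34 → r3=0x13
body[5] mov  r3, r5 → r3=0xea
body[6] add  r2, r5, #12 → r2=0xf6
epilogue: pop r3=0x2e, sp=0x9f
epilogue: pop r0=0xb6, sp=0xa0
r2 is caller-saved → body value

REG = 0xf6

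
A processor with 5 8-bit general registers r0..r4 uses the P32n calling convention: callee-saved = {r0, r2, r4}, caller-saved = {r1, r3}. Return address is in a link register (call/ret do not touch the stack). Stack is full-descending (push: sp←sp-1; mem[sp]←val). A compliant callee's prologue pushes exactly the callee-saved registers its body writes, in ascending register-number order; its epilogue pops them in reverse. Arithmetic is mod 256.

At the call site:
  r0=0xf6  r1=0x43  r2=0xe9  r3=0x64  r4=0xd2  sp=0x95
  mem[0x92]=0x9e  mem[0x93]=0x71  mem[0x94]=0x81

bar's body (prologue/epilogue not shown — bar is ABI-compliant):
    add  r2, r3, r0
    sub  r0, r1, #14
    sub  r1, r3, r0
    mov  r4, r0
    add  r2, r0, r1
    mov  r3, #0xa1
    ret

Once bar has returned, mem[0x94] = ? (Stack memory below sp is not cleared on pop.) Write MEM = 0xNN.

MEM = 0xf6

prologue: push r0 -> mem[0x94]=0xf6, sp=0x94
prologue: push r2 -> mem[0x93]=0xe9, sp=0x93
prologue: push r4 -> mem[0x92]=0xd2, sp=0x92
body[0] add  r2, r3, r0 -> r2=0x5a
body[1] sub  r0, r1, #14 -> r0=0x35
body[2] sub  r1, r3, r0 -> r1=0x2f
body[3] mov  r4, r0 -> r4=0x35
body[4] add  r2, r0, r1 -> r2=0x64
body[5] mov  r3, #0xa1 -> r3=0xa1
epilogue: pop r4=0xd2, sp=0x93
epilogue: pop r2=0xe9, sp=0x94
epilogue: pop r0=0xf6, sp=0x95
prologue pushed ['r0', 'r2', 'r4'] at ['0x94', '0x93', '0x92']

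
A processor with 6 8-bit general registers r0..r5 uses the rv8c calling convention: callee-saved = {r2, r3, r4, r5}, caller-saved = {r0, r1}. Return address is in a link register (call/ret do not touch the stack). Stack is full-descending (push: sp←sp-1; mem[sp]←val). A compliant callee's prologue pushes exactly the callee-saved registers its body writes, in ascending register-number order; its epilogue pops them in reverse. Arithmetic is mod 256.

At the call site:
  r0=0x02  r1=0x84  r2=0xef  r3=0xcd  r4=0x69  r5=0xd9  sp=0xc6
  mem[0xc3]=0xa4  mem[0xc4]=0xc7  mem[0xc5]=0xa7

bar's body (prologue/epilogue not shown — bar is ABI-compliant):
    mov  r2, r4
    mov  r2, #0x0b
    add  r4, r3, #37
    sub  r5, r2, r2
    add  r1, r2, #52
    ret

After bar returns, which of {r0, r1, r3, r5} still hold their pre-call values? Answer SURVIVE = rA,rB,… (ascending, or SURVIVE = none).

prologue: push r2 -> mem[0xc5]=0xef, sp=0xc5
prologue: push r4 -> mem[0xc4]=0x69, sp=0xc4
prologue: push r5 -> mem[0xc3]=0xd9, sp=0xc3
body[0] mov  r2, r4 -> r2=0x69
body[1] mov  r2, #0x0b -> r2=0x0b
body[2] add  r4, r3, #37 -> r4=0xf2
body[3] sub  r5, r2, r2 -> r5=0x00
body[4] add  r1, r2, #52 -> r1=0x3f
epilogue: pop r5=0xd9, sp=0xc4
epilogue: pop r4=0x69, sp=0xc5
epilogue: pop r2=0xef, sp=0xc6
r0: caller-saved, written=False
r1: caller-saved, written=True
r3: callee-saved, written=False
r5: callee-saved, written=True

SURVIVE = r0,r3,r5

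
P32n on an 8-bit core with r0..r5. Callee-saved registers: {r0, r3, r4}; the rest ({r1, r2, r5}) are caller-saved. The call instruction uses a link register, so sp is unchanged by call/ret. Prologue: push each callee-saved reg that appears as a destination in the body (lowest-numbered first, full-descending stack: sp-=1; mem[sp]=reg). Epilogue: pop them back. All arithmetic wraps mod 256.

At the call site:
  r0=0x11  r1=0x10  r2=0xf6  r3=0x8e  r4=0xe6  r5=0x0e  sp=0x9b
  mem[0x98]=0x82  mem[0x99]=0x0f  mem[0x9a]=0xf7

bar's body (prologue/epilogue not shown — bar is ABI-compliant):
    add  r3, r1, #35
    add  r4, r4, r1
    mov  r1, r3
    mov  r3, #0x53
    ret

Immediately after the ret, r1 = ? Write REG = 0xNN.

prologue: push r3 -> mem[0x9a]=0x8e, sp=0x9a
prologue: push r4 -> mem[0x99]=0xe6, sp=0x99
body[0] add  r3, r1, #35 -> r3=0x33
body[1] add  r4, r4, r1 -> r4=0xf6
body[2] mov  r1, r3 -> r1=0x33
body[3] mov  r3, #0x53 -> r3=0x53
epilogue: pop r4=0xe6, sp=0x9a
epilogue: pop r3=0x8e, sp=0x9b
r1 is caller-saved -> body value

REG = 0x33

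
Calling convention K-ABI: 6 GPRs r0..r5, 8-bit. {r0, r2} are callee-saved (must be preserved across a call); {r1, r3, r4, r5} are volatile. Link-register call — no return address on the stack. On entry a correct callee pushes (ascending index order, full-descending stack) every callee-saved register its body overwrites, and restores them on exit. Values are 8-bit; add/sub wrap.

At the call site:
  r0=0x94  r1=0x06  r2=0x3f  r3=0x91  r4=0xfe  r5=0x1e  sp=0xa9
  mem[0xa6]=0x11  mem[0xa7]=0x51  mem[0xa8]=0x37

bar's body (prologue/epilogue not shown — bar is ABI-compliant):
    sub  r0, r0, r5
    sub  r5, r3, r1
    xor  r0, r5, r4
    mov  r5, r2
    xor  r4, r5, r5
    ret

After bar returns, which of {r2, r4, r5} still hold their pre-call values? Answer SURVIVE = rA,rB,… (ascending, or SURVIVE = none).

SURVIVE = r2

prologue: push r0 -> mem[0xa8]=0x94, sp=0xa8
body[0] sub  r0, r0, r5 -> r0=0x76
body[1] sub  r5, r3, r1 -> r5=0x8b
body[2] xor  r0, r5, r4 -> r0=0x75
body[3] mov  r5, r2 -> r5=0x3f
body[4] xor  r4, r5, r5 -> r4=0x00
epilogue: pop r0=0x94, sp=0xa9
r2: callee-saved, written=False
r4: caller-saved, written=True
r5: caller-saved, written=True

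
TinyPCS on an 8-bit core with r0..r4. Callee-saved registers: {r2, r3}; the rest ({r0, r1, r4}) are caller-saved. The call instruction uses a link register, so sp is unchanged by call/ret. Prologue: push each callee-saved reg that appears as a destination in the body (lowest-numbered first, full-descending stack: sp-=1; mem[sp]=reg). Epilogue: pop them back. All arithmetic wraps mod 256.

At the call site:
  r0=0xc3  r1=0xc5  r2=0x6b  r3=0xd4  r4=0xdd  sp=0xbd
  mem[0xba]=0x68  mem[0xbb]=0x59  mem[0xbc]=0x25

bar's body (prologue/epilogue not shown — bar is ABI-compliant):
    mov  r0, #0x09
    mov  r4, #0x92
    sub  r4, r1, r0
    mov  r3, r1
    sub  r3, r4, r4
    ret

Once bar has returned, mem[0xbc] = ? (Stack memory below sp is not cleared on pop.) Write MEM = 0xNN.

MEM = 0xd4

prologue: push r3 -> mem[0xbc]=0xd4, sp=0xbc
body[0] mov  r0, #0x09 -> r0=0x09
body[1] mov  r4, #0x92 -> r4=0x92
body[2] sub  r4, r1, r0 -> r4=0xbc
body[3] mov  r3, r1 -> r3=0xc5
body[4] sub  r3, r4, r4 -> r3=0x00
epilogue: pop r3=0xd4, sp=0xbd
prologue pushed ['r3'] at ['0xbc']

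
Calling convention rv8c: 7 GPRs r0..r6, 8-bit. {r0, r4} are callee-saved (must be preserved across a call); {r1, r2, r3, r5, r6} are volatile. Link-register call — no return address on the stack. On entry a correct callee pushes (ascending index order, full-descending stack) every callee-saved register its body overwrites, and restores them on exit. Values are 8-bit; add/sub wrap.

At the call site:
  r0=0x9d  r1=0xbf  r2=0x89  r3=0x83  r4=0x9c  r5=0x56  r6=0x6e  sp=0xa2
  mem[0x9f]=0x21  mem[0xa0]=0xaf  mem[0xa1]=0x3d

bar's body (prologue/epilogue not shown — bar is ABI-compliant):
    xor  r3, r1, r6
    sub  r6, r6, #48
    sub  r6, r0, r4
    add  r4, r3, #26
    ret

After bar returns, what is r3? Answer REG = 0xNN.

prologue: push r4 -> mem[0xa1]=0x9c, sp=0xa1
body[0] xor  r3, r1, r6 -> r3=0xd1
body[1] sub  r6, r6, #48 -> r6=0x3e
body[2] sub  r6, r0, r4 -> r6=0x01
body[3] add  r4, r3, #26 -> r4=0xeb
epilogue: pop r4=0x9c, sp=0xa2
r3 is caller-saved -> body value

REG = 0xd1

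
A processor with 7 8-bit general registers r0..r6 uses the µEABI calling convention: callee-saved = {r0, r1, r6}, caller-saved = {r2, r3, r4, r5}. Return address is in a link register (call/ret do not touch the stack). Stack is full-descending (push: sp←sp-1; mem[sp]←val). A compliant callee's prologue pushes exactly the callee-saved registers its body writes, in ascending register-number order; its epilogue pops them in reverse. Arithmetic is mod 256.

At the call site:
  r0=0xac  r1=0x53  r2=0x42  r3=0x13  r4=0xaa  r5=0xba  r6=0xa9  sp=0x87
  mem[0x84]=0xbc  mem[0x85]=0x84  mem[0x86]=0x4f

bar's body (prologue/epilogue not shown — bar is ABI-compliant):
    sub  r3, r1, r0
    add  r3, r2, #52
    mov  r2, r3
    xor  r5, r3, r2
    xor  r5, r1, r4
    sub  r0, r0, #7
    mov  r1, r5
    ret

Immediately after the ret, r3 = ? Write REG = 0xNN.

REG = 0x76

prologue: push r0 -> mem[0x86]=0xac, sp=0x86
prologue: push r1 -> mem[0x85]=0x53, sp=0x85
body[0] sub  r3, r1, r0 -> r3=0xa7
body[1] add  r3, r2, #52 -> r3=0x76
body[2] mov  r2, r3 -> r2=0x76
body[3] xor  r5, r3, r2 -> r5=0x00
body[4] xor  r5, r1, r4 -> r5=0xf9
body[5] sub  r0, r0, #7 -> r0=0xa5
body[6] mov  r1, r5 -> r1=0xf9
epilogue: pop r1=0x53, sp=0x86
epilogue: pop r0=0xac, sp=0x87
r3 is caller-saved -> body value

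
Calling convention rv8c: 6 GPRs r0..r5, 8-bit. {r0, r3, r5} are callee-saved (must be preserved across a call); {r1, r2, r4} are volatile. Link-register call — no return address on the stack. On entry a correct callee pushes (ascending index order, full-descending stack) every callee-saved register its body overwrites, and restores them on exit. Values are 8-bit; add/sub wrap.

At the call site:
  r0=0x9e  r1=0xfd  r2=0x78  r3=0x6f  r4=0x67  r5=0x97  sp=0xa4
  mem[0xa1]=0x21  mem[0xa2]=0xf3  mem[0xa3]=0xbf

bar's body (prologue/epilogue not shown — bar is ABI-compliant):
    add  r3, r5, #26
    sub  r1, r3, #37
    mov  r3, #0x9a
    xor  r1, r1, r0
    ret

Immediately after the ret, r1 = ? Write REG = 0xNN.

REG = 0x12

prologue: push r3 → mem[0xa3]=0x6f, sp=0xa3
body[0] add  r3, r5, #26 → r3=0xb1
body[1] sub  r1, r3, #37 → r1=0x8c
body[2] mov  r3, #0x9a → r3=0x9a
body[3] xor  r1, r1, r0 → r1=0x12
epilogue: pop r3=0x6f, sp=0xa4
r1 is caller-saved → body value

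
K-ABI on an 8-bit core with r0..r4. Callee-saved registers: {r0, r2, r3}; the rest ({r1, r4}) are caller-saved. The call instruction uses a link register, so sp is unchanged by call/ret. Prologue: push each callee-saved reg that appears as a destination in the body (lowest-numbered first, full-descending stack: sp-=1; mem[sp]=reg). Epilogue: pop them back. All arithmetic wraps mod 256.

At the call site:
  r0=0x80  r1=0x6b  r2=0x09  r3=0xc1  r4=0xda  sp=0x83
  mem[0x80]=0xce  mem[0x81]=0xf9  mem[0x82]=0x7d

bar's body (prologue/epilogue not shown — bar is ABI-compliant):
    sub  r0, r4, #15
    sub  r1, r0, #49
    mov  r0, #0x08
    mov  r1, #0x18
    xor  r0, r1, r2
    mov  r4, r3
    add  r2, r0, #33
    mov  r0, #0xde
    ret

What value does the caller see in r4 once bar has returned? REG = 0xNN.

prologue: push r0 -> mem[0x82]=0x80, sp=0x82
prologue: push r2 -> mem[0x81]=0x09, sp=0x81
body[0] sub  r0, r4, #15 -> r0=0xcb
body[1] sub  r1, r0, #49 -> r1=0x9a
body[2] mov  r0, #0x08 -> r0=0x08
body[3] mov  r1, #0x18 -> r1=0x18
body[4] xor  r0, r1, r2 -> r0=0x11
body[5] mov  r4, r3 -> r4=0xc1
body[6] add  r2, r0, #33 -> r2=0x32
body[7] mov  r0, #0xde -> r0=0xde
epilogue: pop r2=0x09, sp=0x82
epilogue: pop r0=0x80, sp=0x83
r4 is caller-saved -> body value

REG = 0xc1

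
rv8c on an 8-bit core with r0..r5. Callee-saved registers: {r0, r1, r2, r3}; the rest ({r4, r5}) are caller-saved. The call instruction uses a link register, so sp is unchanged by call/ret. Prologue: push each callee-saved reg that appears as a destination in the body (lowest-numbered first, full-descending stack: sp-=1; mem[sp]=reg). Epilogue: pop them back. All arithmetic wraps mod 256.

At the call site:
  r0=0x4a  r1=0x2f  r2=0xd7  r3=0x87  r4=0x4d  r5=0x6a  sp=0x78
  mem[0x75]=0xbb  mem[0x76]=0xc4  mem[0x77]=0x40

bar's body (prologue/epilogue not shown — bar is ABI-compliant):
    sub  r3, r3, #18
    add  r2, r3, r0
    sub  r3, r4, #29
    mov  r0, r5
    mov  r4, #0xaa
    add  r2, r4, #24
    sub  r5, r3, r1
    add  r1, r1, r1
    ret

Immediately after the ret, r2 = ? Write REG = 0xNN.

REG = 0xd7

prologue: push r0 -> mem[0x77]=0x4a, sp=0x77
prologue: push r1 -> mem[0x76]=0x2f, sp=0x76
prologue: push r2 -> mem[0x75]=0xd7, sp=0x75
prologue: push r3 -> mem[0x74]=0x87, sp=0x74
body[0] sub  r3, r3, #18 -> r3=0x75
body[1] add  r2, r3, r0 -> r2=0xbf
body[2] sub  r3, r4, #29 -> r3=0x30
body[3] mov  r0, r5 -> r0=0x6a
body[4] mov  r4, #0xaa -> r4=0xaa
body[5] add  r2, r4, #24 -> r2=0xc2
body[6] sub  r5, r3, r1 -> r5=0x01
body[7] add  r1, r1, r1 -> r1=0x5e
epilogue: pop r3=0x87, sp=0x75
epilogue: pop r2=0xd7, sp=0x76
epilogue: pop r1=0x2f, sp=0x77
epilogue: pop r0=0x4a, sp=0x78
r2 is callee-saved -> restored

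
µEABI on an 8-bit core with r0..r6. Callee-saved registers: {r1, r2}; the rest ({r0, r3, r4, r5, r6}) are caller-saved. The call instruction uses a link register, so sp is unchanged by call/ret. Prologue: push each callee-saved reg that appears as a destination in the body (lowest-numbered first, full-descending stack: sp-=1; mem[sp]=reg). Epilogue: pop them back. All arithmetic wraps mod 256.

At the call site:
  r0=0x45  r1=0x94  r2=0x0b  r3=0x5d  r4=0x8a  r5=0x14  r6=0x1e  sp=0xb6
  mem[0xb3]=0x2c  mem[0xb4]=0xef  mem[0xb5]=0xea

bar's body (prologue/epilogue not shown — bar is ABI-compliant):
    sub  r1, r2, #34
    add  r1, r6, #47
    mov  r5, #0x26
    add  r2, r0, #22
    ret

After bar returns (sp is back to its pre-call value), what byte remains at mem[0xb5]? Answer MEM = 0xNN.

prologue: push r1 → mem[0xb5]=0x94, sp=0xb5
prologue: push r2 → mem[0xb4]=0x0b, sp=0xb4
body[0] sub  r1, r2, #34 → r1=0xe9
body[1] add  r1, r6, #47 → r1=0x4d
body[2] mov  r5, #0x26 → r5=0x26
body[3] add  r2, r0, #22 → r2=0x5b
epilogue: pop r2=0x0b, sp=0xb5
epilogue: pop r1=0x94, sp=0xb6
prologue pushed ['r1', 'r2'] at ['0xb5', '0xb4']

MEM = 0x94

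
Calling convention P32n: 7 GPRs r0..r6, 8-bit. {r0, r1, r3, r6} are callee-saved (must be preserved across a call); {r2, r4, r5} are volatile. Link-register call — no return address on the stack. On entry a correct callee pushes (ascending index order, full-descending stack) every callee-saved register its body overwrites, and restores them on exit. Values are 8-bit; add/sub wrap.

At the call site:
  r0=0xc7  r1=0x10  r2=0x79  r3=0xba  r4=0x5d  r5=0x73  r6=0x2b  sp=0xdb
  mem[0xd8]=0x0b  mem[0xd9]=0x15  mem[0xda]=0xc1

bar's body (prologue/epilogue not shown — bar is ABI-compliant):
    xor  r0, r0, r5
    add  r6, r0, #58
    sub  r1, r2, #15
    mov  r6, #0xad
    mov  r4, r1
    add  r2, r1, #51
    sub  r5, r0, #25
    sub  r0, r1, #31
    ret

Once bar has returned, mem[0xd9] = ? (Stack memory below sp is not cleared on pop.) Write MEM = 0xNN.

MEM = 0x10

prologue: push r0 -> mem[0xda]=0xc7, sp=0xda
prologue: push r1 -> mem[0xd9]=0x10, sp=0xd9
prologue: push r6 -> mem[0xd8]=0x2b, sp=0xd8
body[0] xor  r0, r0, r5 -> r0=0xb4
body[1] add  r6, r0, #58 -> r6=0xee
body[2] sub  r1, r2, #15 -> r1=0x6a
body[3] mov  r6, #0xad -> r6=0xad
body[4] mov  r4, r1 -> r4=0x6a
body[5] add  r2, r1, #51 -> r2=0x9d
body[6] sub  r5, r0, #25 -> r5=0x9b
body[7] sub  r0, r1, #31 -> r0=0x4b
epilogue: pop r6=0x2b, sp=0xd9
epilogue: pop r1=0x10, sp=0xda
epilogue: pop r0=0xc7, sp=0xdb
prologue pushed ['r0', 'r1', 'r6'] at ['0xda', '0xd9', '0xd8']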